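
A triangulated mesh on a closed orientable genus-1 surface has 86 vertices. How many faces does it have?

172

χ = 2 − 2·1 = 0, and every face is a triangle so 3F = 2E.
V − E + F = 0 with E = 3F/2 gives 86 − (3/2 − 1)·F = 0, so F = 172 and E = 258.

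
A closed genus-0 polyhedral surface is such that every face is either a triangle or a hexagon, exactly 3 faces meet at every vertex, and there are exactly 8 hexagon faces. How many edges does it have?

30

Let x be the number of triangles; then F = 8 + x.
Edge–face incidences: 2E = 6·8 + 3·x = 48 + 3x.
Every vertex has degree 3, so 3V = 2E.
Euler: V − E + F = 2 ⇒ (2E)/3 − E + (8 + x) = 2.
Multiply by 6: 2·(2E) − 3·(2E) + 6·(8 + x) = 12, i.e. 48 + 6x − (48 + 3x) = 12.
Collecting terms: 3x = 12, so x = 4.
Then 2E = 48 + 3·4 = 60, so E = 30, V = 2E/3 = 20, F = 8 + 4 = 12.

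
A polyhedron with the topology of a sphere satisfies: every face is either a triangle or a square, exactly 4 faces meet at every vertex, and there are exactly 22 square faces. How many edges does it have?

Let x be the number of triangles; then F = 22 + x.
Edge–face incidences: 2E = 4·22 + 3·x = 88 + 3x.
Every vertex has degree 4, so 4V = 2E.
Euler: V − E + F = 2 ⇒ (2E)/4 − E + (22 + x) = 2.
Multiply by 8: 2·(2E) − 4·(2E) + 8·(22 + x) = 16, i.e. 176 + 8x − 2·(88 + 3x) = 16.
Collecting terms: 2x = 16, so x = 8.
Then 2E = 88 + 3·8 = 112, so E = 56, V = 2E/4 = 28, F = 22 + 8 = 30.

56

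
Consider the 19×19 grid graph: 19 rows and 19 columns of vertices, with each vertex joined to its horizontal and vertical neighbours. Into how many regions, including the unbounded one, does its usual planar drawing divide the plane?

The grid has V = 19·19 = 361 vertices and E = 19·18 + 19·18 = 684 edges.
F = 2 − V + E = 2 − 361 + 684 = 325.

325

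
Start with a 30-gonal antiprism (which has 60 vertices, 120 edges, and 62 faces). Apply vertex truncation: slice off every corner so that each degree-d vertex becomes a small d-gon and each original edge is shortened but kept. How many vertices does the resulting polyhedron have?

240

Truncation replaces each original edge-end by a new vertex, so V′ = 2E = 240.
Each original edge survives, and each old vertex of degree d contributes d new edges; summing degrees gives Σd = 2E, so E′ = E + 2E = 3E = 360.
Each original face survives and each original vertex becomes one new face: F′ = F + V = 122.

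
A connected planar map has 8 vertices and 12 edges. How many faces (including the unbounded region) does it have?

Euler's formula for a connected plane graph: V − E + F = 2, so F = 2 − 8 + 12 = 6.

6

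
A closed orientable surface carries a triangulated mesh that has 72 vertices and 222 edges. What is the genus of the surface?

2

Every face is a triangle and each edge borders two faces, so 3F = 2·222, giving F = 148.
χ = V − E + F = 72 − 222 + 148 = -2.
For a closed orientable surface χ = 2 − 2g, so g = (2 − (-2))/2 = 2.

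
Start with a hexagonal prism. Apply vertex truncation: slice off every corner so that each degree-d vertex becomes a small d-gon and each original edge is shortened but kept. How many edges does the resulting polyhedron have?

54

The base solid has V = 12, E = 18, F = 8.
Truncation replaces each original edge-end by a new vertex, so V′ = 2E = 36.
Each original edge survives, and each old vertex of degree d contributes d new edges; summing degrees gives Σd = 2E, so E′ = E + 2E = 3E = 54.
Each original face survives and each original vertex becomes one new face: F′ = F + V = 20.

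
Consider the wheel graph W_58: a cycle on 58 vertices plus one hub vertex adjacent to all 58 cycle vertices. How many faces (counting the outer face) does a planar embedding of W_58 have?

59

W_58 has V = 58 + 1 = 59 vertices and E = 2·58 = 116 edges.
By Euler's formula F = 2 − V + E = 2 − 59 + 116 = 59.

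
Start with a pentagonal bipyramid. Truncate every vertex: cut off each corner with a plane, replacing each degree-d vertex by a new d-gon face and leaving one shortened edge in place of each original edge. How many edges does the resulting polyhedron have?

45

The base solid has V = 7, E = 15, F = 10.
Truncation replaces each original edge-end by a new vertex, so V′ = 2E = 30.
Each original edge survives, and each old vertex of degree d contributes d new edges; summing degrees gives Σd = 2E, so E′ = E + 2E = 3E = 45.
Each original face survives and each original vertex becomes one new face: F′ = F + V = 17.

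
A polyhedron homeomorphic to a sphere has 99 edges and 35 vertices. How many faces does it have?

66

Here V − E + F = 2.
F = 2 − V + E = 2 − 35 + 99 = 66.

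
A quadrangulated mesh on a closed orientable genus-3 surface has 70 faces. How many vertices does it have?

χ = 2 − 2·3 = -4, and every face is a square so 4F = 2E.
E = 4·70/2 = 140. Then V = -4 + E − F = -4 + 140 − 70 = 66.

66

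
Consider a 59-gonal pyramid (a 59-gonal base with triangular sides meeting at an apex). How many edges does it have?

118

A pyramid on an n-gon base has one n-gon and n triangles: V = 59 + 1 = 60, E = 2·59 = 118, F = 59 + 1 = 60.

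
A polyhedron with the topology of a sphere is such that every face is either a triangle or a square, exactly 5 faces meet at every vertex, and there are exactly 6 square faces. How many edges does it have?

Let x be the number of triangles; then F = 6 + x.
Edge–face incidences: 2E = 4·6 + 3·x = 24 + 3x.
Every vertex has degree 5, so 5V = 2E.
Euler: V − E + F = 2 ⇒ (2E)/5 − E + (6 + x) = 2.
Multiply by 10: 2·(2E) − 5·(2E) + 10·(6 + x) = 20, i.e. 60 + 10x − 3·(24 + 3x) = 20.
Collecting terms: x − 12 = 20, so x = 32.
Then 2E = 24 + 3·32 = 120, so E = 60, V = 2E/5 = 24, F = 6 + 32 = 38.

60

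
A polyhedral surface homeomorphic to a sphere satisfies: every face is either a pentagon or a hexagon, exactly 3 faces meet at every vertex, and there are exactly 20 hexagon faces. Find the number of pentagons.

12

Let x be the number of pentagons; then F = 20 + x.
Edge–face incidences: 2E = 6·20 + 5·x = 120 + 5x.
Every vertex has degree 3, so 3V = 2E.
Euler: V − E + F = 2 ⇒ (2E)/3 − E + (20 + x) = 2.
Multiply by 6: 2·(2E) − 3·(2E) + 6·(20 + x) = 12, i.e. 120 + 6x − (120 + 5x) = 12.
Collecting terms: x = 12.
Then 2E = 120 + 5·12 = 180, so E = 90, V = 2E/3 = 60, F = 20 + 12 = 32.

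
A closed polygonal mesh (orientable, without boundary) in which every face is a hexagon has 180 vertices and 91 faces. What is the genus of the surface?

Every face is a hexagon, so 2E = 6·91 = 546, giving E = 273.
χ = V − E + F = 180 − 273 + 91 = -2.
For a closed orientable surface χ = 2 − 2g, so g = (2 − (-2))/2 = 2.

2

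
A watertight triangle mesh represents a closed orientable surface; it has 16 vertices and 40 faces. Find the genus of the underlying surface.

3

Every face is a triangle, so 2E = 3·40 = 120, giving E = 60.
χ = V − E + F = 16 − 60 + 40 = -4.
For a closed orientable surface χ = 2 − 2g, so g = (2 − (-4))/2 = 3.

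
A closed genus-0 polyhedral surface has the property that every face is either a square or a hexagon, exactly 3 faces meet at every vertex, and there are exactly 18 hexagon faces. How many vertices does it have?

44

Let x be the number of squares; then F = 18 + x.
Edge–face incidences: 2E = 6·18 + 4·x = 108 + 4x.
Every vertex has degree 3, so 3V = 2E.
Euler: V − E + F = 2 ⇒ (2E)/3 − E + (18 + x) = 2.
Multiply by 6: 2·(2E) − 3·(2E) + 6·(18 + x) = 12, i.e. 108 + 6x − (108 + 4x) = 12.
Collecting terms: 2x = 12, so x = 6.
Then 2E = 108 + 4·6 = 132, so E = 66, V = 2E/3 = 44, F = 18 + 6 = 24.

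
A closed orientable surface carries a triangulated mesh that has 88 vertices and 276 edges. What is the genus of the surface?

3

Every face is a triangle and each edge borders two faces, so 3F = 2·276, giving F = 184.
χ = V − E + F = 88 − 276 + 184 = -4.
For a closed orientable surface χ = 2 − 2g, so g = (2 − (-4))/2 = 3.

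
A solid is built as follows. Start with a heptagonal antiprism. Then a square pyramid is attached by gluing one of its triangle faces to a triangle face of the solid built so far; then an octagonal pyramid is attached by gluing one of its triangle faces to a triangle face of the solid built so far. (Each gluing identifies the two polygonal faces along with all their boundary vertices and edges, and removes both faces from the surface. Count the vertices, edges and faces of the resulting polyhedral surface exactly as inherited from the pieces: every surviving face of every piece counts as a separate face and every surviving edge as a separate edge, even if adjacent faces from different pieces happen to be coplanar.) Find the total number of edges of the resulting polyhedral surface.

46

A heptagonal antiprism: V=14, E=28, F=16.
Attach a square pyramid (V=5, E=8, F=5) along a 3-gon: merge 3 vertices and 3 edges, delete both glued faces → V=16, E=33, F=19.
Attach an octagonal pyramid (V=9, E=16, F=9) along a 3-gon: merge 3 vertices and 3 edges, delete both glued faces → V=22, E=46, F=26.
Check: V − E + F = 22 − 46 + 26 = 2.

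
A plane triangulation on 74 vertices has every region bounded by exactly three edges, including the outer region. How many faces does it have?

144

In a plane triangulation 3F = 2E and V − E + F = 2, so F = 2V − 4 = 2·74 − 4 = 144.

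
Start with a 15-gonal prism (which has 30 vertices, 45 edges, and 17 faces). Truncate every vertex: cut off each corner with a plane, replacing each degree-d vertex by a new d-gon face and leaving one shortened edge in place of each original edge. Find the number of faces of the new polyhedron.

47

Truncation replaces each original edge-end by a new vertex, so V′ = 2E = 90.
Each original edge survives, and each old vertex of degree d contributes d new edges; summing degrees gives Σd = 2E, so E′ = E + 2E = 3E = 135.
Each original face survives and each original vertex becomes one new face: F′ = F + V = 47.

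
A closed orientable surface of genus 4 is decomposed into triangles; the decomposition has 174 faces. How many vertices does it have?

χ = 2 − 2·4 = -6, and every face is a triangle so 3F = 2E.
E = 3·174/2 = 261. Then V = -6 + E − F = -6 + 261 − 174 = 81.

81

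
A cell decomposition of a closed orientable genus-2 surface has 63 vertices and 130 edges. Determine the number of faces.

For a closed orientable surface of genus 2, χ = 2 − 2·2 = -2.
F = -2 − V + E = -2 − 63 + 130 = 65.

65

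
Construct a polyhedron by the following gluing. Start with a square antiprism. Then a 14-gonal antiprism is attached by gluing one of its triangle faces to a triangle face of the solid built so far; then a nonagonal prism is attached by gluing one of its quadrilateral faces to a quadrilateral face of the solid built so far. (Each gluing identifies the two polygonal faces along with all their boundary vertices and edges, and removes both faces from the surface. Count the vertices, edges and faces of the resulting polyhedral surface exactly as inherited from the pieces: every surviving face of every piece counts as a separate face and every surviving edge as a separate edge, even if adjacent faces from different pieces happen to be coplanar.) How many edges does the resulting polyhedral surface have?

A square antiprism: V=8, E=16, F=10.
Attach a 14-gonal antiprism (V=28, E=56, F=30) along a 3-gon: merge 3 vertices and 3 edges, delete both glued faces → V=33, E=69, F=38.
Attach a nonagonal prism (V=18, E=27, F=11) along a 4-gon: merge 4 vertices and 4 edges, delete both glued faces → V=47, E=92, F=47.
Check: V − E + F = 47 − 92 + 47 = 2.

92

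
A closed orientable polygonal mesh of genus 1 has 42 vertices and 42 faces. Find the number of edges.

84

For a closed orientable surface of genus 1, χ = 2 − 2·1 = 0.
E = V + F − (0) = 42 + 42 − (0) = 84.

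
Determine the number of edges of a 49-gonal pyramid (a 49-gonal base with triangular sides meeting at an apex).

A pyramid on an n-gon base has one n-gon and n triangles: V = 49 + 1 = 50, E = 2·49 = 98, F = 49 + 1 = 50.

98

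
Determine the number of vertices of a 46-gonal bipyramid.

48

A bipyramid over an n-gon has 2n triangular faces and n + 2 vertices: V = 46 + 2 = 48, E = 3·46 = 138, F = 2·46 = 92.
Check: V − E + F = 48 − 138 + 92 = 2.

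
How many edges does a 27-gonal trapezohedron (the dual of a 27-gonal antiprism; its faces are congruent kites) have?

108

The n-trapezohedron (dual of the n-antiprism) has V = 2·27 + 2 = 56, E = 4·27 = 108, F = 2·27 = 54.
Check: V − E + F = 56 − 108 + 54 = 2.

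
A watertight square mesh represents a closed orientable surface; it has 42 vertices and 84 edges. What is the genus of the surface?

Every face is a square and each edge borders two faces, so 4F = 2·84, giving F = 42.
χ = V − E + F = 42 − 84 + 42 = 0.
For a closed orientable surface χ = 2 − 2g, so g = (2 − (0))/2 = 1.

1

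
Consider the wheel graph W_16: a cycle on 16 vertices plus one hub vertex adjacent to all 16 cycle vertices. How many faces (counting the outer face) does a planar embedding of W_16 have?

W_16 has V = 16 + 1 = 17 vertices and E = 2·16 = 32 edges.
By Euler's formula F = 2 − V + E = 2 − 17 + 32 = 17.

17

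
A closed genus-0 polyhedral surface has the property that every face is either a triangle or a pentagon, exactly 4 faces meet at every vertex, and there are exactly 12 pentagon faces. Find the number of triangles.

Let x be the number of triangles; then F = 12 + x.
Edge–face incidences: 2E = 5·12 + 3·x = 60 + 3x.
Every vertex has degree 4, so 4V = 2E.
Euler: V − E + F = 2 ⇒ (2E)/4 − E + (12 + x) = 2.
Multiply by 8: 2·(2E) − 4·(2E) + 8·(12 + x) = 16, i.e. 96 + 8x − 2·(60 + 3x) = 16.
Collecting terms: 2x − 24 = 16, so 2x = 40, so x = 20.
Then 2E = 60 + 3·20 = 120, so E = 60, V = 2E/4 = 30, F = 12 + 20 = 32.

20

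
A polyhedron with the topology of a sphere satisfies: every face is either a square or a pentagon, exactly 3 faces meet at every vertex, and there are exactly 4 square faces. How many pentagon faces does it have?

Let x be the number of pentagons; then F = 4 + x.
Edge–face incidences: 2E = 4·4 + 5·x = 16 + 5x.
Every vertex has degree 3, so 3V = 2E.
Euler: V − E + F = 2 ⇒ (2E)/3 − E + (4 + x) = 2.
Multiply by 6: 2·(2E) − 3·(2E) + 6·(4 + x) = 12, i.e. 24 + 6x − (16 + 5x) = 12.
Collecting terms: x + 8 = 12, so x = 4.
Then 2E = 16 + 5·4 = 36, so E = 18, V = 2E/3 = 12, F = 4 + 4 = 8.

4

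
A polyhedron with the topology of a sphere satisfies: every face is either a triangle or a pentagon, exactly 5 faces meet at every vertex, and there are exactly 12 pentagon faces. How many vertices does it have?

Let x be the number of triangles; then F = 12 + x.
Edge–face incidences: 2E = 5·12 + 3·x = 60 + 3x.
Every vertex has degree 5, so 5V = 2E.
Euler: V − E + F = 2 ⇒ (2E)/5 − E + (12 + x) = 2.
Multiply by 10: 2·(2E) − 5·(2E) + 10·(12 + x) = 20, i.e. 120 + 10x − 3·(60 + 3x) = 20.
Collecting terms: x − 60 = 20, so x = 80.
Then 2E = 60 + 3·80 = 300, so E = 150, V = 2E/5 = 60, F = 12 + 80 = 92.

60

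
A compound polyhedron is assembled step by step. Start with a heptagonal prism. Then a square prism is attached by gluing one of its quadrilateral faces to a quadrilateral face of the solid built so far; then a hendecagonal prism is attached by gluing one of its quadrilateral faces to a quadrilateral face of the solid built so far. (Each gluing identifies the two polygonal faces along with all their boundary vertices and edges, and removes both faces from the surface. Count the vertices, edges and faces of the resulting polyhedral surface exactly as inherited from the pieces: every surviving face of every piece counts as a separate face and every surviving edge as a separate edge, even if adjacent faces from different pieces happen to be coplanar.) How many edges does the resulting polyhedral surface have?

A heptagonal prism: V=14, E=21, F=9.
Attach a square prism (V=8, E=12, F=6) along a 4-gon: merge 4 vertices and 4 edges, delete both glued faces → V=18, E=29, F=13.
Attach a hendecagonal prism (V=22, E=33, F=13) along a 4-gon: merge 4 vertices and 4 edges, delete both glued faces → V=36, E=58, F=24.
Check: V − E + F = 36 − 58 + 24 = 2.

58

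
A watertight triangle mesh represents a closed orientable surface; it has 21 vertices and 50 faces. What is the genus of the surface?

3

Every face is a triangle, so 2E = 3·50 = 150, giving E = 75.
χ = V − E + F = 21 − 75 + 50 = -4.
For a closed orientable surface χ = 2 − 2g, so g = (2 − (-4))/2 = 3.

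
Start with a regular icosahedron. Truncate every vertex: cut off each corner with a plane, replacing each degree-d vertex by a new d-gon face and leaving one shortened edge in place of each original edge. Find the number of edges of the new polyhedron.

90

The base solid has V = 12, E = 30, F = 20.
Truncation replaces each original edge-end by a new vertex, so V′ = 2E = 60.
Each original edge survives, and each old vertex of degree d contributes d new edges; summing degrees gives Σd = 2E, so E′ = E + 2E = 3E = 90.
Each original face survives and each original vertex becomes one new face: F′ = F + V = 32.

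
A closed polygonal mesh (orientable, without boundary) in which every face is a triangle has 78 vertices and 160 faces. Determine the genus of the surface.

2

Every face is a triangle, so 2E = 3·160 = 480, giving E = 240.
χ = V − E + F = 78 − 240 + 160 = -2.
For a closed orientable surface χ = 2 − 2g, so g = (2 − (-2))/2 = 2.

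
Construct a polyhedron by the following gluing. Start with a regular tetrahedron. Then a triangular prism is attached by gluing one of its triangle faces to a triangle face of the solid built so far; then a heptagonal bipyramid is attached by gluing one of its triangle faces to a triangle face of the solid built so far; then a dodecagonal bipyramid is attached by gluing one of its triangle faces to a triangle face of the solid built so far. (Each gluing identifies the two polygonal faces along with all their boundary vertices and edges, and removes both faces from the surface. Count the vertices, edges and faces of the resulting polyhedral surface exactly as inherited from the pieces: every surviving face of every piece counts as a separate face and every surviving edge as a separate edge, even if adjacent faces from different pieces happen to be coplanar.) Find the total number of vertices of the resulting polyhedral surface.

24

A regular tetrahedron: V=4, E=6, F=4.
Attach a triangular prism (V=6, E=9, F=5) along a 3-gon: merge 3 vertices and 3 edges, delete both glued faces → V=7, E=12, F=7.
Attach a heptagonal bipyramid (V=9, E=21, F=14) along a 3-gon: merge 3 vertices and 3 edges, delete both glued faces → V=13, E=30, F=19.
Attach a dodecagonal bipyramid (V=14, E=36, F=24) along a 3-gon: merge 3 vertices and 3 edges, delete both glued faces → V=24, E=63, F=41.
Check: V − E + F = 24 − 63 + 41 = 2.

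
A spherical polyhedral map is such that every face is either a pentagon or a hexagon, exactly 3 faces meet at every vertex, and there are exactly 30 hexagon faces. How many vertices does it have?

80

Let x be the number of pentagons; then F = 30 + x.
Edge–face incidences: 2E = 6·30 + 5·x = 180 + 5x.
Every vertex has degree 3, so 3V = 2E.
Euler: V − E + F = 2 ⇒ (2E)/3 − E + (30 + x) = 2.
Multiply by 6: 2·(2E) − 3·(2E) + 6·(30 + x) = 12, i.e. 180 + 6x − (180 + 5x) = 12.
Collecting terms: x = 12.
Then 2E = 180 + 5·12 = 240, so E = 120, V = 2E/3 = 80, F = 30 + 12 = 42.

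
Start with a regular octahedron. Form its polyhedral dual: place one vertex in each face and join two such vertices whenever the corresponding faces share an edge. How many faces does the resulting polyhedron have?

The base solid has V = 6, E = 12, F = 8.
The dual swaps V and F and preserves E: V′ = F = 8, E′ = E = 12, F′ = V = 6.

6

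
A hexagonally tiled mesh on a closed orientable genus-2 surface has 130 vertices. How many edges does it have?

198

χ = 2 − 2·2 = -2, and every face is a hexagon so 6F = 2E.
V − E + F = -2 with E = 6F/2 gives 130 − (6/2 − 1)·F = -2, so F = 66 and E = 198.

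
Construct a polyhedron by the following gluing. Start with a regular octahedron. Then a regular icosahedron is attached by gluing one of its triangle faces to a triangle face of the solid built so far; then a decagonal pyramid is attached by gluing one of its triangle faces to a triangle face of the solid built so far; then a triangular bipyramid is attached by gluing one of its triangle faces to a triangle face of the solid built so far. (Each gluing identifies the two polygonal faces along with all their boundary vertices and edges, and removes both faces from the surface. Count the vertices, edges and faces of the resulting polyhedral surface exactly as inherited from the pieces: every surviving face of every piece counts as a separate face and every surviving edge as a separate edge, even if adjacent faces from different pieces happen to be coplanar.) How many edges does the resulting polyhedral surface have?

A regular octahedron: V=6, E=12, F=8.
Attach a regular icosahedron (V=12, E=30, F=20) along a 3-gon: merge 3 vertices and 3 edges, delete both glued faces → V=15, E=39, F=26.
Attach a decagonal pyramid (V=11, E=20, F=11) along a 3-gon: merge 3 vertices and 3 edges, delete both glued faces → V=23, E=56, F=35.
Attach a triangular bipyramid (V=5, E=9, F=6) along a 3-gon: merge 3 vertices and 3 edges, delete both glued faces → V=25, E=62, F=39.
Check: V − E + F = 25 − 62 + 39 = 2.

62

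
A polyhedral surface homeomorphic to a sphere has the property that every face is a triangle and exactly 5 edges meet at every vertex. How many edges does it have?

30

Each face has 3 edges and each edge borders two faces, so 2E = 3F.
Each vertex has degree 5, so 5V = 2E and hence V = 3F/5.
Euler: V − E + F = 2 ⇒ (3F/5) − (3F/2) + F = 2.
Multiply by 10: (6 − 15 + 10)F = 20, i.e. 1F = 20.
So F = 20, E = 3·20/2 = 30, V = 3·20/5 = 12.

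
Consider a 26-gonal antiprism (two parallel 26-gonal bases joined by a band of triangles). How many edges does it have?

104

An antiprism on an n-gon has two n-gon caps and 2n triangles: V = 2·26 = 52, E = 4·26 = 104, F = 2·26 + 2 = 54.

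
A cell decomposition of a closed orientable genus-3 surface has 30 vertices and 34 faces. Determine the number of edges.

68

For a closed orientable surface of genus 3, χ = 2 − 2·3 = -4.
E = V + F − (-4) = 30 + 34 − (-4) = 68.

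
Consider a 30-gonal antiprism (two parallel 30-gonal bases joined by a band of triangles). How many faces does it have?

An antiprism on an n-gon has two n-gon caps and 2n triangles: V = 2·30 = 60, E = 4·30 = 120, F = 2·30 + 2 = 62.
Check: V − E + F = 60 − 120 + 62 = 2.

62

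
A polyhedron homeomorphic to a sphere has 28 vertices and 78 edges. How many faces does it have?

52

Here V − E + F = 2.
F = 2 − V + E = 2 − 28 + 78 = 52.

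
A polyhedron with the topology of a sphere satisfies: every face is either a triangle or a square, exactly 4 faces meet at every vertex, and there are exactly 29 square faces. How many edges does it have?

Let x be the number of triangles; then F = 29 + x.
Edge–face incidences: 2E = 4·29 + 3·x = 116 + 3x.
Every vertex has degree 4, so 4V = 2E.
Euler: V − E + F = 2 ⇒ (2E)/4 − E + (29 + x) = 2.
Multiply by 8: 2·(2E) − 4·(2E) + 8·(29 + x) = 16, i.e. 232 + 8x − 2·(116 + 3x) = 16.
Collecting terms: 2x = 16, so x = 8.
Then 2E = 116 + 3·8 = 140, so E = 70, V = 2E/4 = 35, F = 29 + 8 = 37.

70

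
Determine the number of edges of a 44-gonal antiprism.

An antiprism on an n-gon has two n-gon caps and 2n triangles: V = 2·44 = 88, E = 4·44 = 176, F = 2·44 + 2 = 90.

176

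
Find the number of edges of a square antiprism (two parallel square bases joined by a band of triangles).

16

An antiprism on an n-gon has two n-gon caps and 2n triangles: V = 2·4 = 8, E = 4·4 = 16, F = 2·4 + 2 = 10.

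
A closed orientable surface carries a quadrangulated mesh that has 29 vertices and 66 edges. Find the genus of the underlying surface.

3

Every face is a square and each edge borders two faces, so 4F = 2·66, giving F = 33.
χ = V − E + F = 29 − 66 + 33 = -4.
For a closed orientable surface χ = 2 − 2g, so g = (2 − (-4))/2 = 3.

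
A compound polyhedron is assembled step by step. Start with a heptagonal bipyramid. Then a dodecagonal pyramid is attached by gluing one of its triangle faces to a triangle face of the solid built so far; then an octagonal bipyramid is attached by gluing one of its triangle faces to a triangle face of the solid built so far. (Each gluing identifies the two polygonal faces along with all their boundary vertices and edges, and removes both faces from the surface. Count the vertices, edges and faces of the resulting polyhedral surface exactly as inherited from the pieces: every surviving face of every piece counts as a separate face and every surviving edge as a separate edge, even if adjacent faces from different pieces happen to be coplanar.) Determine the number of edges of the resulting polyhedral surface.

63

A heptagonal bipyramid: V=9, E=21, F=14.
Attach a dodecagonal pyramid (V=13, E=24, F=13) along a 3-gon: merge 3 vertices and 3 edges, delete both glued faces → V=19, E=42, F=25.
Attach an octagonal bipyramid (V=10, E=24, F=16) along a 3-gon: merge 3 vertices and 3 edges, delete both glued faces → V=26, E=63, F=39.
Check: V − E + F = 26 − 63 + 39 = 2.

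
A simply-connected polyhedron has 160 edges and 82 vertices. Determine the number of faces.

80

Here V − E + F = 2.
F = 2 − V + E = 2 − 82 + 160 = 80.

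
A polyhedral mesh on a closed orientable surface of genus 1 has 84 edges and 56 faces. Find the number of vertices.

28

For a closed orientable surface of genus 1, χ = 2 − 2·1 = 0.
V = 0 + E − F = 0 + 84 − 56 = 28.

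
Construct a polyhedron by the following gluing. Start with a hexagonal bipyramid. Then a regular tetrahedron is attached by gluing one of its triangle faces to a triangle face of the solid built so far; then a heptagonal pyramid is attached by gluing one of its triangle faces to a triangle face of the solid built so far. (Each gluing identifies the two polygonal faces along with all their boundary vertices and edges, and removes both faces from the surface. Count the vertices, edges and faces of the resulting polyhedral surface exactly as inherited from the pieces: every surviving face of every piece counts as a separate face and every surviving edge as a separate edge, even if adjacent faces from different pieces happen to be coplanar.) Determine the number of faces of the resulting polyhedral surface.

20

A hexagonal bipyramid: V=8, E=18, F=12.
Attach a regular tetrahedron (V=4, E=6, F=4) along a 3-gon: merge 3 vertices and 3 edges, delete both glued faces → V=9, E=21, F=14.
Attach a heptagonal pyramid (V=8, E=14, F=8) along a 3-gon: merge 3 vertices and 3 edges, delete both glued faces → V=14, E=32, F=20.
Check: V − E + F = 14 − 32 + 20 = 2.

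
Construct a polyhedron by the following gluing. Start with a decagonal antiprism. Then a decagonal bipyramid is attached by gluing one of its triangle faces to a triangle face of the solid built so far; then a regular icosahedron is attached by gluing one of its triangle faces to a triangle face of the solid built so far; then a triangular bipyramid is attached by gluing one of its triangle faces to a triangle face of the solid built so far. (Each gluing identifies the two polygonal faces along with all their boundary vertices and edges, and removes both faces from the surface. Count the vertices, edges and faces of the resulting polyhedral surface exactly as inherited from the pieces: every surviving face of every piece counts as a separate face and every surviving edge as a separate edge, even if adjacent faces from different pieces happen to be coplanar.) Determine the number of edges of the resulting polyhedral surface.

100

A decagonal antiprism: V=20, E=40, F=22.
Attach a decagonal bipyramid (V=12, E=30, F=20) along a 3-gon: merge 3 vertices and 3 edges, delete both glued faces → V=29, E=67, F=40.
Attach a regular icosahedron (V=12, E=30, F=20) along a 3-gon: merge 3 vertices and 3 edges, delete both glued faces → V=38, E=94, F=58.
Attach a triangular bipyramid (V=5, E=9, F=6) along a 3-gon: merge 3 vertices and 3 edges, delete both glued faces → V=40, E=100, F=62.
Check: V − E + F = 40 − 100 + 62 = 2.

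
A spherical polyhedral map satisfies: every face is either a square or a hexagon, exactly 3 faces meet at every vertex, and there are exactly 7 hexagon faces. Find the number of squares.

Let x be the number of squares; then F = 7 + x.
Edge–face incidences: 2E = 6·7 + 4·x = 42 + 4x.
Every vertex has degree 3, so 3V = 2E.
Euler: V − E + F = 2 ⇒ (2E)/3 − E + (7 + x) = 2.
Multiply by 6: 2·(2E) − 3·(2E) + 6·(7 + x) = 12, i.e. 42 + 6x − (42 + 4x) = 12.
Collecting terms: 2x = 12, so x = 6.
Then 2E = 42 + 4·6 = 66, so E = 33, V = 2E/3 = 22, F = 7 + 6 = 13.

6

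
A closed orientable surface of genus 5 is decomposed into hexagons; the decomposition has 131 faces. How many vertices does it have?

254

χ = 2 − 2·5 = -8, and every face is a hexagon so 6F = 2E.
E = 6·131/2 = 393. Then V = -8 + E − F = -8 + 393 − 131 = 254.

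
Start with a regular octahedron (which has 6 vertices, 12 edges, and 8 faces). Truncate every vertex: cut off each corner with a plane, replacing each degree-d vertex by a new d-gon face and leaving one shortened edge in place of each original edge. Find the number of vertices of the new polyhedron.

24

Truncation replaces each original edge-end by a new vertex, so V′ = 2E = 24.
Each original edge survives, and each old vertex of degree d contributes d new edges; summing degrees gives Σd = 2E, so E′ = E + 2E = 3E = 36.
Each original face survives and each original vertex becomes one new face: F′ = F + V = 14.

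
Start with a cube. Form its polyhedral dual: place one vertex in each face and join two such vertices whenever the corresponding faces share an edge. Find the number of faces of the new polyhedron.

The base solid has V = 8, E = 12, F = 6.
The dual swaps V and F and preserves E: V′ = F = 6, E′ = E = 12, F′ = V = 8.

8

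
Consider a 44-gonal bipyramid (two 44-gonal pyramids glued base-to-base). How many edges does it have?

A bipyramid over an n-gon has 2n triangular faces and n + 2 vertices: V = 44 + 2 = 46, E = 3·44 = 132, F = 2·44 = 88.

132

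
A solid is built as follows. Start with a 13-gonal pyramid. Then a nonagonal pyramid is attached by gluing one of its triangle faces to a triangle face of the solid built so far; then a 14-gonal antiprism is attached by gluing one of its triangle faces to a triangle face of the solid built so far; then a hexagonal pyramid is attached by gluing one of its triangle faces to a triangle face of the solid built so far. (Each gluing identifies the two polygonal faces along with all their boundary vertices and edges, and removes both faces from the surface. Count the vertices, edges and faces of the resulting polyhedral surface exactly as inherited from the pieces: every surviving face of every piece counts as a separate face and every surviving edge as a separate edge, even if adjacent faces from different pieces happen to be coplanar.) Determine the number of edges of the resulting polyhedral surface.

A 13-gonal pyramid: V=14, E=26, F=14.
Attach a nonagonal pyramid (V=10, E=18, F=10) along a 3-gon: merge 3 vertices and 3 edges, delete both glued faces → V=21, E=41, F=22.
Attach a 14-gonal antiprism (V=28, E=56, F=30) along a 3-gon: merge 3 vertices and 3 edges, delete both glued faces → V=46, E=94, F=50.
Attach a hexagonal pyramid (V=7, E=12, F=7) along a 3-gon: merge 3 vertices and 3 edges, delete both glued faces → V=50, E=103, F=55.
Check: V − E + F = 50 − 103 + 55 = 2.

103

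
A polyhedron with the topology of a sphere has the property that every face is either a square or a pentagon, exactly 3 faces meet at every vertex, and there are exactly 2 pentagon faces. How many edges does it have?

Let x be the number of squares; then F = 2 + x.
Edge–face incidences: 2E = 5·2 + 4·x = 10 + 4x.
Every vertex has degree 3, so 3V = 2E.
Euler: V − E + F = 2 ⇒ (2E)/3 − E + (2 + x) = 2.
Multiply by 6: 2·(2E) − 3·(2E) + 6·(2 + x) = 12, i.e. 12 + 6x − (10 + 4x) = 12.
Collecting terms: 2x + 2 = 12, so 2x = 10, so x = 5.
Then 2E = 10 + 4·5 = 30, so E = 15, V = 2E/3 = 10, F = 2 + 5 = 7.

15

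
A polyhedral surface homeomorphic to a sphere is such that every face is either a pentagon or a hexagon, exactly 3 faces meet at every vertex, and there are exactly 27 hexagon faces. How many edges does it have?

111

Let x be the number of pentagons; then F = 27 + x.
Edge–face incidences: 2E = 6·27 + 5·x = 162 + 5x.
Every vertex has degree 3, so 3V = 2E.
Euler: V − E + F = 2 ⇒ (2E)/3 − E + (27 + x) = 2.
Multiply by 6: 2·(2E) − 3·(2E) + 6·(27 + x) = 12, i.e. 162 + 6x − (162 + 5x) = 12.
Collecting terms: x = 12.
Then 2E = 162 + 5·12 = 222, so E = 111, V = 2E/3 = 74, F = 27 + 12 = 39.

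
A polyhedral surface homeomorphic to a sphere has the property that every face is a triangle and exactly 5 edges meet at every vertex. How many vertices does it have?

Each face has 3 edges and each edge borders two faces, so 2E = 3F.
Each vertex has degree 5, so 5V = 2E and hence V = 3F/5.
Euler: V − E + F = 2 ⇒ (3F/5) − (3F/2) + F = 2.
Multiply by 10: (6 − 15 + 10)F = 20, i.e. 1F = 20.
So F = 20, E = 3·20/2 = 30, V = 3·20/5 = 12.

12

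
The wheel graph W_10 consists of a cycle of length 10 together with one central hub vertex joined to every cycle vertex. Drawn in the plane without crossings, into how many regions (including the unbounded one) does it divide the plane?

11

W_10 has V = 10 + 1 = 11 vertices and E = 2·10 = 20 edges.
By Euler's formula F = 2 − V + E = 2 − 11 + 20 = 11.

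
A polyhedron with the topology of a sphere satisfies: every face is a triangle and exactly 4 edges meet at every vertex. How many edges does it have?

12

Each face has 3 edges and each edge borders two faces, so 2E = 3F.
Each vertex has degree 4, so 4V = 2E and hence V = 3F/4.
Euler: V − E + F = 2 ⇒ (3F/4) − (3F/2) + F = 2.
Multiply by 8: (6 − 12 + 8)F = 16, i.e. 2F = 16.
So F = 8, E = 3·8/2 = 12, V = 3·8/4 = 6.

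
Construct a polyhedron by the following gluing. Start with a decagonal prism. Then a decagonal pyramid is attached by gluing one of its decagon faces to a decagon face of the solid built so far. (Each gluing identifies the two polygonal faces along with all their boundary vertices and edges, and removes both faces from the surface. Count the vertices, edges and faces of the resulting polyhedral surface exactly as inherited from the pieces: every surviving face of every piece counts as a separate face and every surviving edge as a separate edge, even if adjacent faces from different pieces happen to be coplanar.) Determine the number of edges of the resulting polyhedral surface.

40

A decagonal prism: V=20, E=30, F=12.
Attach a decagonal pyramid (V=11, E=20, F=11) along a 10-gon: merge 10 vertices and 10 edges, delete both glued faces → V=21, E=40, F=21.
Check: V − E + F = 21 − 40 + 21 = 2.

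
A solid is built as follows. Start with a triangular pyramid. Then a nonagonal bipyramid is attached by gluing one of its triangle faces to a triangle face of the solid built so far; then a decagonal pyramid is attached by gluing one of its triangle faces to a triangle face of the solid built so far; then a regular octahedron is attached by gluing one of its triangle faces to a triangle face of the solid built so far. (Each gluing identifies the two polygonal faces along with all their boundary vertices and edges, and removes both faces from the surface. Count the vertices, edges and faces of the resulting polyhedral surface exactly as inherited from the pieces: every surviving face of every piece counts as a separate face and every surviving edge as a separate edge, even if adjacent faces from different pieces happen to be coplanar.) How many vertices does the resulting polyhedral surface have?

23

A triangular pyramid: V=4, E=6, F=4.
Attach a nonagonal bipyramid (V=11, E=27, F=18) along a 3-gon: merge 3 vertices and 3 edges, delete both glued faces → V=12, E=30, F=20.
Attach a decagonal pyramid (V=11, E=20, F=11) along a 3-gon: merge 3 vertices and 3 edges, delete both glued faces → V=20, E=47, F=29.
Attach a regular octahedron (V=6, E=12, F=8) along a 3-gon: merge 3 vertices and 3 edges, delete both glued faces → V=23, E=56, F=35.
Check: V − E + F = 23 − 56 + 35 = 2.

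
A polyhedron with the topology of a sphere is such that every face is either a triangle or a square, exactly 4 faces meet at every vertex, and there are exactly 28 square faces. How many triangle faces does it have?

8

Let x be the number of triangles; then F = 28 + x.
Edge–face incidences: 2E = 4·28 + 3·x = 112 + 3x.
Every vertex has degree 4, so 4V = 2E.
Euler: V − E + F = 2 ⇒ (2E)/4 − E + (28 + x) = 2.
Multiply by 8: 2·(2E) − 4·(2E) + 8·(28 + x) = 16, i.e. 224 + 8x − 2·(112 + 3x) = 16.
Collecting terms: 2x = 16, so x = 8.
Then 2E = 112 + 3·8 = 136, so E = 68, V = 2E/4 = 34, F = 28 + 8 = 36.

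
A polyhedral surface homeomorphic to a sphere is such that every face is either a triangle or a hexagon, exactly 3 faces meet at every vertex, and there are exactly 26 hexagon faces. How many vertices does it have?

Let x be the number of triangles; then F = 26 + x.
Edge–face incidences: 2E = 6·26 + 3·x = 156 + 3x.
Every vertex has degree 3, so 3V = 2E.
Euler: V − E + F = 2 ⇒ (2E)/3 − E + (26 + x) = 2.
Multiply by 6: 2·(2E) − 3·(2E) + 6·(26 + x) = 12, i.e. 156 + 6x − (156 + 3x) = 12.
Collecting terms: 3x = 12, so x = 4.
Then 2E = 156 + 3·4 = 168, so E = 84, V = 2E/3 = 56, F = 26 + 4 = 30.

56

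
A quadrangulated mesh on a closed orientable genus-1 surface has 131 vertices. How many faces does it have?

131

χ = 2 − 2·1 = 0, and every face is a square so 4F = 2E.
V − E + F = 0 with E = 4F/2 gives 131 − (4/2 − 1)·F = 0, so F = 131 and E = 262.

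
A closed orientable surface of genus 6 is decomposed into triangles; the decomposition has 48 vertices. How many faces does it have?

χ = 2 − 2·6 = -10, and every face is a triangle so 3F = 2E.
V − E + F = -10 with E = 3F/2 gives 48 − (3/2 − 1)·F = -10, so F = 116 and E = 174.

116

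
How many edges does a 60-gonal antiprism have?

An antiprism on an n-gon has two n-gon caps and 2n triangles: V = 2·60 = 120, E = 4·60 = 240, F = 2·60 + 2 = 122.

240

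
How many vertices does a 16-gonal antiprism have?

32

An antiprism on an n-gon has two n-gon caps and 2n triangles: V = 2·16 = 32, E = 4·16 = 64, F = 2·16 + 2 = 34.
Check: V − E + F = 32 − 64 + 34 = 2.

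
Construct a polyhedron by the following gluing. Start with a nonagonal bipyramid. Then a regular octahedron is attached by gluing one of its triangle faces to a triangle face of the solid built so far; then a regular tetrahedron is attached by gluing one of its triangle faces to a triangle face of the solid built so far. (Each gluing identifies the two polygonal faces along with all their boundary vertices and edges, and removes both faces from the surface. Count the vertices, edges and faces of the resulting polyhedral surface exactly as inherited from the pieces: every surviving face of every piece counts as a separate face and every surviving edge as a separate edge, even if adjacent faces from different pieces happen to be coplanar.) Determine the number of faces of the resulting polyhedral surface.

A nonagonal bipyramid: V=11, E=27, F=18.
Attach a regular octahedron (V=6, E=12, F=8) along a 3-gon: merge 3 vertices and 3 edges, delete both glued faces → V=14, E=36, F=24.
Attach a regular tetrahedron (V=4, E=6, F=4) along a 3-gon: merge 3 vertices and 3 edges, delete both glued faces → V=15, E=39, F=26.
Check: V − E + F = 15 − 39 + 26 = 2.

26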